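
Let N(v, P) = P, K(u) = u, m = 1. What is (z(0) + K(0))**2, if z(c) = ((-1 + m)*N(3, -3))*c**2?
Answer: 0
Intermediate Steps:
z(c) = 0 (z(c) = ((-1 + 1)*(-3))*c**2 = (0*(-3))*c**2 = 0*c**2 = 0)
(z(0) + K(0))**2 = (0 + 0)**2 = 0**2 = 0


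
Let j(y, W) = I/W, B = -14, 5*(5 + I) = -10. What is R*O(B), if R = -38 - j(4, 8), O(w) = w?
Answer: 2079/4 ≈ 519.75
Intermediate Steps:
I = -7 (I = -5 + (1/5)*(-10) = -5 - 2 = -7)
j(y, W) = -7/W
R = -297/8 (R = -38 - (-7)/8 = -38 - 1*(-7/8) = -38 + 7/8 = -297/8 ≈ -37.125)
R*O(B) = -297/8*(-14) = 2079/4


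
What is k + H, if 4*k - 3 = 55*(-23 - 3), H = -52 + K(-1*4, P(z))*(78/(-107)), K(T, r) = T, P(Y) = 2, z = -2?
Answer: -173697/428 ≈ -405.83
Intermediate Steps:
H = -5252/107 (H = -52 + (-1*4)*(78/(-107)) = -52 - 312*(-1)/107 = -52 - 4*(-78/107) = -52 + 312/107 = -5252/107 ≈ -49.084)
k = -1427/4 (k = ¾ + (55*(-23 - 3))/4 = ¾ + (55*(-26))/4 = ¾ + (¼)*(-1430) = ¾ - 715/2 = -1427/4 ≈ -356.75)
k + H = -1427/4 - 5252/107 = -173697/428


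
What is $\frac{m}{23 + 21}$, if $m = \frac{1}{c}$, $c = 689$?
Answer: $\frac{1}{30316} \approx 3.2986 \cdot 10^{-5}$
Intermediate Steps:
$m = \frac{1}{689} \approx 0.0014514$
$\frac{m}{23 + 21} = \frac{1}{23 + 21} \cdot \frac{1}{689} = \frac{1}{44} \cdot \frac{1}{689} = \frac{1}{30316}$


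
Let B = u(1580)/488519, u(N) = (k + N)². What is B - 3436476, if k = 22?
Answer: -1678781252640/488519 ≈ -3.4365e+6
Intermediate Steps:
u(N) = (22 + N)²
B = 2566404/488519 (B = (22 + 1580)²/488519 = 1602²*(1/488519) = 2566404*(1/488519) = 2566404/488519 ≈ 5.2534)
B - 3436476 = 2566404/488519 - 3436476 = -1678781252640/488519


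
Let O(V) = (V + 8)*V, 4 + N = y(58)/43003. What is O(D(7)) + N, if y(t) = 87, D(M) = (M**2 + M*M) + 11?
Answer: 548245334/43003 ≈ 12749.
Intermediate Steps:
D(M) = 11 + 2*M**2 (D(M) = (M**2 + M**2) + 11 = 2*M**2 + 11 = 11 + 2*M**2)
N = -171925/43003 (N = -4 + 87/43003 = -171925/43003 ≈ -3.9980)
O(V) = V*(8 + V) (O(V) = (8 + V)*V = V*(8 + V))
O(D(7)) + N = (11 + 2*7**2)*(8 + (11 + 2*7**2)) - 171925/43003 = (11 + 2*49)*(8 + (11 + 2*49)) - 171925/43003 = (11 + 98)*(8 + (11 + 98)) - 171925/43003 = 109*(8 + 109) - 171925/43003 = 109*117 - 171925/43003 = 12753 - 171925/43003 = 548245334/43003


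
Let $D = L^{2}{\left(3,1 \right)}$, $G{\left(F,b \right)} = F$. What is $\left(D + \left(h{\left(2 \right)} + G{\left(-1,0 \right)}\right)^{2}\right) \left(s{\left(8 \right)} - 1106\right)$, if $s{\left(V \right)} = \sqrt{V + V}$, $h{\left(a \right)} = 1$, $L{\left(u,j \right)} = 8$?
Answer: $-70528$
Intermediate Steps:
$D = 64$ ($D = 8^{2} = 64$)
$s{\left(V \right)} = \sqrt{2} \sqrt{V}$ ($s{\left(V \right)} = \sqrt{2 V} = \sqrt{2} \sqrt{V}$)
$\left(D + \left(h{\left(2 \right)} + G{\left(-1,0 \right)}\right)^{2}\right) \left(s{\left(8 \right)} - 1106\right) = \left(64 + \left(1 - 1\right)^{2}\right) \left(\sqrt{2} \sqrt{8} - 1106\right) = \left(64 + 0^{2}\right) \left(\sqrt{2} \cdot 2 \sqrt{2} - 1106\right) = \left(64 + 0\right) \left(4 - 1106\right) = 64 \left(-1102\right) = -70528$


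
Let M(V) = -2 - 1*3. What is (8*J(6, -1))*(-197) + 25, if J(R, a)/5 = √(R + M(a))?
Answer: -7855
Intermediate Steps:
M(V) = -5 (M(V) = -2 - 3 = -5)
J(R, a) = 5*√(-5 + R) (J(R, a) = 5*√(R - 5) = 5*√(-5 + R))
(8*J(6, -1))*(-197) + 25 = (8*(5*√(-5 + 6)))*(-197) + 25 = (8*(5*√1))*(-197) + 25 = (8*(5*1))*(-197) + 25 = (8*5)*(-197) + 25 = 40*(-197) + 25 = -7880 + 25 = -7855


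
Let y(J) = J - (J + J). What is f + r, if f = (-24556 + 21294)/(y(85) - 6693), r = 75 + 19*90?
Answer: 6050996/3389 ≈ 1785.5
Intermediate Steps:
y(J) = -J (y(J) = J - 2*J = -J)
r = 1785 (r = 75 + 1710 = 1785)
f = 1631/3389 (f = (-24556 + 21294)/(-1*85 - 6693) = -3262/(-85 - 6693) = -3262/(-6778) = -3262*(-1/6778) = 1631/3389 ≈ 0.48126)
f + r = 1631/3389 + 1785 = 6050996/3389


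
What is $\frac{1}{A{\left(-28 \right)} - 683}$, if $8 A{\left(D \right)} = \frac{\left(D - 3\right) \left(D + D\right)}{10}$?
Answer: $- \frac{10}{6613} \approx -0.0015122$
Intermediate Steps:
$A{\left(D \right)} = \frac{D \left(-3 + D\right)}{40}$ ($A{\left(D \right)} = \frac{\left(D - 3\right) \left(D + D\right) \frac{1}{10}}{8} = \frac{\left(-3 + D\right) 2 D \frac{1}{10}}{8} = \frac{2 D \left(-3 + D\right) \frac{1}{10}}{8} = \frac{\frac{1}{5} D \left(-3 + D\right)}{8} = \frac{D \left(-3 + D\right)}{40}$)
$\frac{1}{A{\left(-28 \right)} - 683} = \frac{1}{\frac{1}{40} \left(-28\right) \left(-3 - 28\right) - 683} = \frac{1}{\frac{1}{40} \left(-28\right) \left(-31\right) - 683} = \frac{1}{\frac{217}{10} - 683} = \frac{1}{- \frac{6613}{10}} = - \frac{10}{6613}$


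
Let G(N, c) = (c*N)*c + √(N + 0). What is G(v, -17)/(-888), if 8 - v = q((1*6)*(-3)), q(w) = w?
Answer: -3757/444 - √26/888 ≈ -8.4675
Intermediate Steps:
v = 26 (v = 8 - 1*6*(-3) = 8 - 6*(-3) = 8 - 1*(-18) = 8 + 18 = 26)
G(N, c) = √N + N*c² (G(N, c) = (N*c)*c + √N = N*c² + √N = √N + N*c²)
G(v, -17)/(-888) = (√26 + 26*(-17)²)/(-888) = (√26 + 26*289)*(-1/888) = (√26 + 7514)*(-1/888) = (7514 + √26)*(-1/888) = -3757/444 - √26/888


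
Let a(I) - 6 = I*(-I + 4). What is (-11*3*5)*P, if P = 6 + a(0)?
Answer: -1980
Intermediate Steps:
a(I) = 6 + I*(4 - I) (a(I) = 6 + I*(-I + 4) = 6 + I*(4 - I))
P = 12 (P = 6 + (6 - 1*0² + 4*0) = 6 + (6 - 1*0 + 0) = 6 + (6 + 0 + 0) = 6 + 6 = 12)
(-11*3*5)*P = (-11*3*5)*12 = -33*5*12 = -165*12 = -1980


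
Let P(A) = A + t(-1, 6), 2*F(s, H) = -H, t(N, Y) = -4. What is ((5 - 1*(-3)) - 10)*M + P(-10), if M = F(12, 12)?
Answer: -2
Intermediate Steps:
F(s, H) = -H/2 (F(s, H) = (-H)/2 = -H/2)
M = -6 (M = -½*12 = -6)
P(A) = -4 + A (P(A) = A - 4 = -4 + A)
((5 - 1*(-3)) - 10)*M + P(-10) = ((5 - 1*(-3)) - 10)*(-6) + (-4 - 10) = ((5 + 3) - 10)*(-6) - 14 = (8 - 10)*(-6) - 14 = -2*(-6) - 14 = 12 - 14 = -2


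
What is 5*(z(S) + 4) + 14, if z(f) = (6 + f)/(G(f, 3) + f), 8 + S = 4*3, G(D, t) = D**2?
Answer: 73/2 ≈ 36.500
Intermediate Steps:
S = 4 (S = -8 + 4*3 = -8 + 12 = 4)
z(f) = (6 + f)/(f + f**2) (z(f) = (6 + f)/(f**2 + f) = (6 + f)/(f + f**2))
5*(z(S) + 4) + 14 = 5*((6 + 4)/(4*(1 + 4)) + 4) + 14 = 5*((1/4)*10/5 + 4) + 14 = 5*((1/4)*(1/5)*10 + 4) + 14 = 5*(1/2 + 4) + 14 = 5*(9/2) + 14 = 45/2 + 14 = 73/2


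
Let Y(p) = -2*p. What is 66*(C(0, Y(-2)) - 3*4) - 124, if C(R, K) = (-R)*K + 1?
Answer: -850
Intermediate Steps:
C(R, K) = 1 - K*R (C(R, K) = -K*R + 1 = 1 - K*R)
66*(C(0, Y(-2)) - 3*4) - 124 = 66*((1 - 1*(-2*(-2))*0) - 3*4) - 124 = 66*((1 - 1*4*0) - 12) - 124 = 66*((1 + 0) - 12) - 124 = 66*(1 - 12) - 124 = 66*(-11) - 124 = -726 - 124 = -850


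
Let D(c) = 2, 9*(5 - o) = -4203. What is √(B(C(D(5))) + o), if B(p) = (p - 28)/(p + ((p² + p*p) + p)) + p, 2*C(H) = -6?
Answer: √16791/6 ≈ 21.597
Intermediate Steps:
o = 472 (o = 5 - ⅑*(-4203) = 5 + 467 = 472)
C(H) = -3 (C(H) = (½)*(-6) = -3)
B(p) = p + (-28 + p)/(2*p + 2*p²) (B(p) = (-28 + p)/(p + ((p² + p²) + p)) + p = (-28 + p)/(p + (2*p² + p)) + p = (-28 + p)/(p + (p + 2*p²)) + p = (-28 + p)/(2*p + 2*p²) + p = p + (-28 + p)/(2*p + 2*p²))
√(B(C(D(5))) + o) = √((-14 + (-3)² + (-3)³ + (½)*(-3))/((-3)*(1 - 3)) + 472) = √(-⅓*(-14 + 9 - 27 - 3/2)/(-2) + 472) = √(-⅓*(-½)*(-67/2) + 472) = √(-67/12 + 472) = √(5597/12) = √16791/6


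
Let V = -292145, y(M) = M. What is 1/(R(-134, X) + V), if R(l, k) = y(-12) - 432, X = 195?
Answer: -1/292589 ≈ -3.4178e-6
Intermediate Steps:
R(l, k) = -444 (R(l, k) = -12 - 432 = -444)
1/(R(-134, X) + V) = 1/(-444 - 292145) = 1/(-292589) = -1/292589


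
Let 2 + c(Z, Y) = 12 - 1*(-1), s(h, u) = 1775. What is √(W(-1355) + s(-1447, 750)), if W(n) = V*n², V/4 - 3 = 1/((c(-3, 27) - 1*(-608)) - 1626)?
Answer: 5*√893449448439/1007 ≈ 4693.3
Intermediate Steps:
c(Z, Y) = 11 (c(Z, Y) = -2 + (12 - 1*(-1)) = -2 + (12 + 1) = -2 + 13 = 11)
V = 12080/1007 (V = 12 + 4/((11 - 1*(-608)) - 1626) = 12 + 4/((11 + 608) - 1626) = 12 + 4/(619 - 1626) = 12 + 4/(-1007) = 12 + 4*(-1/1007) = 12 - 4/1007 = 12080/1007 ≈ 11.996)
W(n) = 12080*n²/1007
√(W(-1355) + s(-1447, 750)) = √((12080/1007)*(-1355)² + 1775) = √((12080/1007)*1836025 + 1775) = √(22179182000/1007 + 1775) = √(22180969425/1007) = 5*√893449448439/1007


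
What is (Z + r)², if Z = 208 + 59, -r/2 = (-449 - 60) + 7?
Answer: 1615441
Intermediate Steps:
r = 1004 (r = -2*((-449 - 60) + 7) = -2*(-509 + 7) = -2*(-502) = 1004)
Z = 267
(Z + r)² = (267 + 1004)² = 1271² = 1615441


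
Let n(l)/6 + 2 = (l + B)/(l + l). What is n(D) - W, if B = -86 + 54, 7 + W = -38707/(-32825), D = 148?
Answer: -4649009/1214525 ≈ -3.8278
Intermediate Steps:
W = -191068/32825 (W = -7 - 38707/(-32825) = -7 - 38707*(-1/32825) = -7 + 38707/32825 = -191068/32825 ≈ -5.8208)
B = -32
n(l) = -12 + 3*(-32 + l)/l (n(l) = -12 + 6*((l - 32)/(l + l)) = -12 + 6*((-32 + l)/((2*l))) = -12 + 6*((-32 + l)*(1/(2*l))) = -12 + 6*((-32 + l)/(2*l)) = -12 + 3*(-32 + l)/l)
n(D) - W = (-9 - 96/148) - 1*(-191068/32825) = (-9 - 96*1/148) + 191068/32825 = (-9 - 24/37) + 191068/32825 = -357/37 + 191068/32825 = -4649009/1214525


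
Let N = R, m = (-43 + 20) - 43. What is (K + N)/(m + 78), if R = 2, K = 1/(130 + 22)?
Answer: 305/1824 ≈ 0.16721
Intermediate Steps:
K = 1/152 ≈ 0.0065789
m = -66 (m = -23 - 43 = -66)
N = 2
(K + N)/(m + 78) = (1/152 + 2)/(-66 + 78) = (305/152)/12 = (305/152)*(1/12) = 305/1824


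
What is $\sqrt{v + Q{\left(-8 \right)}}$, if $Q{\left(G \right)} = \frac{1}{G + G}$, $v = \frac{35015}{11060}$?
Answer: $\frac{9 \sqrt{187467}}{2212} \approx 1.7617$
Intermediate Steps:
$v = \frac{7003}{2212}$ ($v = 35015 \cdot \frac{1}{11060} = \frac{7003}{2212} \approx 3.1659$)
$Q{\left(G \right)} = \frac{1}{2 G}$
$\sqrt{v + Q{\left(-8 \right)}} = \sqrt{\frac{7003}{2212} + \frac{1}{2 \left(-8\right)}} = \sqrt{\frac{7003}{2212} + \frac{1}{2} \left(- \frac{1}{8}\right)} = \sqrt{\frac{7003}{2212} - \frac{1}{16}} = \sqrt{\frac{27459}{8848}} = \frac{9 \sqrt{187467}}{2212}$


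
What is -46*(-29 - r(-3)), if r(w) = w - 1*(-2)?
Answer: 1288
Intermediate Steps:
r(w) = 2 + w (r(w) = w + 2 = 2 + w)
-46*(-29 - r(-3)) = -46*(-29 - (2 - 3)) = -46*(-29 - 1*(-1)) = -46*(-29 + 1) = -46*(-28) = 1288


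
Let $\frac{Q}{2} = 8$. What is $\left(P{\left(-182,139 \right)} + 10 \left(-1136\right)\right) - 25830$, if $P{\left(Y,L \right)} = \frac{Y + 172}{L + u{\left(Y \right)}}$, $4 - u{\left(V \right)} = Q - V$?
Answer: $- \frac{409088}{11} \approx -37190.0$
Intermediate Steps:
$Q = 16$ ($Q = 2 \cdot 8 = 16$)
$u{\left(V \right)} = -12 + V$ ($u{\left(V \right)} = 4 - \left(16 - V\right) = 4 + \left(-16 + V\right) = -12 + V$)
$P{\left(Y,L \right)} = \frac{172 + Y}{-12 + L + Y}$ ($P{\left(Y,L \right)} = \frac{Y + 172}{L + \left(-12 + Y\right)} = \frac{172 + Y}{-12 + L + Y}$)
$\left(P{\left(-182,139 \right)} + 10 \left(-1136\right)\right) - 25830 = \left(\frac{172 - 182}{-12 + 139 - 182} + 10 \left(-1136\right)\right) - 25830 = \left(\frac{1}{-55} \left(-10\right) - 11360\right) - 25830 = \left(\left(- \frac{1}{55}\right) \left(-10\right) - 11360\right) - 25830 = \left(\frac{2}{11} - 11360\right) - 25830 = - \frac{124958}{11} - 25830 = - \frac{409088}{11}$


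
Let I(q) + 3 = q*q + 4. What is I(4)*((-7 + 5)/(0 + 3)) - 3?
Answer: -43/3 ≈ -14.333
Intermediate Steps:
I(q) = 1 + q² (I(q) = -3 + (q*q + 4) = -3 + (q² + 4) = -3 + (4 + q²) = 1 + q²)
I(4)*((-7 + 5)/(0 + 3)) - 3 = (1 + 4²)*((-7 + 5)/(0 + 3)) - 3 = (1 + 16)*(-2/3) - 3 = 17*(-2*⅓) - 3 = 17*(-⅔) - 3 = -34/3 - 3 = -43/3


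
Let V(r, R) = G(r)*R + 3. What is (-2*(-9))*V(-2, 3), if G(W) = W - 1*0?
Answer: -54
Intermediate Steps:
G(W) = W (G(W) = W + 0 = W)
V(r, R) = 3 + R*r (V(r, R) = r*R + 3 = R*r + 3 = 3 + R*r)
(-2*(-9))*V(-2, 3) = (-2*(-9))*(3 + 3*(-2)) = 18*(3 - 6) = 18*(-3) = -54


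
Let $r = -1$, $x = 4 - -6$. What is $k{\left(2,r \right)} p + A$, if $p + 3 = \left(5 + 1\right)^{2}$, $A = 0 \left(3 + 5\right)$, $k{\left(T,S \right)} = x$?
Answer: $330$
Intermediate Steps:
$x = 10$ ($x = 4 + 6 = 10$)
$k{\left(T,S \right)} = 10$
$A = 0$ ($A = 0 \cdot 8 = 0$)
$p = 33$ ($p = -3 + \left(5 + 1\right)^{2} = -3 + 6^{2} = -3 + 36 = 33$)
$k{\left(2,r \right)} p + A = 10 \cdot 33 + 0 = 330 + 0 = 330$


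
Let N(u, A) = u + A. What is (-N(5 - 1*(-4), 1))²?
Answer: 100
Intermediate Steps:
N(u, A) = A + u
(-N(5 - 1*(-4), 1))² = (-(1 + (5 - 1*(-4))))² = (-(1 + (5 + 4)))² = (-(1 + 9))² = (-1*10)² = (-10)² = 100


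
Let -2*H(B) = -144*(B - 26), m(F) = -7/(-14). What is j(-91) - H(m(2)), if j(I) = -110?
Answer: 1726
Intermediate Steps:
m(F) = 1/2 (m(F) = -7*(-1/14) = 1/2)
H(B) = -1872 + 72*B (H(B) = -(-72)*(B - 26) = -(-72)*(-26 + B) = -(3744 - 144*B)/2 = -1872 + 72*B)
j(-91) - H(m(2)) = -110 - (-1872 + 72*(1/2)) = -110 - (-1872 + 36) = -110 - 1*(-1836) = -110 + 1836 = 1726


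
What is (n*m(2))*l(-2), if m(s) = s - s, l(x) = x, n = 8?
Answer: 0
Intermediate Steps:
m(s) = 0
(n*m(2))*l(-2) = (8*0)*(-2) = 0*(-2) = 0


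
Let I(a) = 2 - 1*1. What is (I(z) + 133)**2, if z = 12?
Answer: 17956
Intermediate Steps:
I(a) = 1 (I(a) = 2 - 1 = 1)
(I(z) + 133)**2 = (1 + 133)**2 = 134**2 = 17956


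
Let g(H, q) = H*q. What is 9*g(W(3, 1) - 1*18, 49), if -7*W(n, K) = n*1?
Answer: -8127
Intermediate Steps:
W(n, K) = -n/7
9*g(W(3, 1) - 1*18, 49) = 9*((-1/7*3 - 1*18)*49) = 9*((-3/7 - 18)*49) = 9*(-129/7*49) = 9*(-903) = -8127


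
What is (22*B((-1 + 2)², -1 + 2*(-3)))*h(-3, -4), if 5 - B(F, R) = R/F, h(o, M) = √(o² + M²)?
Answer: 1320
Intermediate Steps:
h(o, M) = √(M² + o²)
B(F, R) = 5 - R/F
(22*B((-1 + 2)², -1 + 2*(-3)))*h(-3, -4) = (22*(5 - (-1 + 2*(-3))/((-1 + 2)²)))*√((-4)² + (-3)²) = (22*(5 - (-1 - 6)/(1²)))*√(16 + 9) = (22*(5 - 1*(-7)/1))*√25 = (22*(5 - 1*(-7)*1))*5 = (22*(5 + 7))*5 = (22*12)*5 = 264*5 = 1320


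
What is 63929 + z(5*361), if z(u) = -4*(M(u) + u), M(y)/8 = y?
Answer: -1051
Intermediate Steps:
M(y) = 8*y
z(u) = -36*u (z(u) = -4*(8*u + u) = -36*u)
63929 + z(5*361) = 63929 - 180*361 = 63929 - 36*1805 = 63929 - 64980 = -1051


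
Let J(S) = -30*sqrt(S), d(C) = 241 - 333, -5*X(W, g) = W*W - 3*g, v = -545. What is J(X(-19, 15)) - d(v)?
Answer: 92 - 12*I*sqrt(395) ≈ 92.0 - 238.5*I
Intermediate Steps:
X(W, g) = -W**2/5 + 3*g/5 (X(W, g) = -(W*W - 3*g)/5 = -(W**2 - 3*g)/5 = -W**2/5 + 3*g/5)
d(C) = -92
J(X(-19, 15)) - d(v) = -30*sqrt(-1/5*(-19)**2 + (3/5)*15) - 1*(-92) = -30*sqrt(-1/5*361 + 9) + 92 = -30*sqrt(-361/5 + 9) + 92 = -12*I*sqrt(395) + 92 = 92 - 12*I*sqrt(395)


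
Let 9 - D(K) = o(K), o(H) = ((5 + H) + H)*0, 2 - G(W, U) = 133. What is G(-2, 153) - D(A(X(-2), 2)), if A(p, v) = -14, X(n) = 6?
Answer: -140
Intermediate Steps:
G(W, U) = -131 (G(W, U) = 2 - 1*133 = 2 - 133 = -131)
o(H) = 0 (o(H) = (5 + 2*H)*0 = 0)
D(K) = 9 (D(K) = 9 - 1*0 = 9 + 0 = 9)
G(-2, 153) - D(A(X(-2), 2)) = -131 - 1*9 = -131 - 9 = -140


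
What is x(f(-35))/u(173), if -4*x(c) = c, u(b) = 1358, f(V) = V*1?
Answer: 5/776 ≈ 0.0064433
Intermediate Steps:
f(V) = V
x(c) = -c/4
x(f(-35))/u(173) = -¼*(-35)/1358 = (35/4)*(1/1358) = 5/776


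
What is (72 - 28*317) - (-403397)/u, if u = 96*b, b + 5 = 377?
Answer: -314005051/35712 ≈ -8792.7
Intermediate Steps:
b = 372 (b = -5 + 377 = 372)
u = 35712 (u = 96*372 = 35712)
(72 - 28*317) - (-403397)/u = (72 - 28*317) - (-403397)/35712 = (72 - 8876) - (-403397)/35712 = -8804 - 1*(-403397/35712) = -8804 + 403397/35712 = -314005051/35712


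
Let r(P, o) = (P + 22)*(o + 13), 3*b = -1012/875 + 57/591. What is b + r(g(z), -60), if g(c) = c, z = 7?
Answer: -235008038/172375 ≈ -1363.4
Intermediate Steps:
b = -60913/172375 (b = (-1012/875 + 57/591)/3 = (-1012*1/875 + 57*(1/591))/3 = (-1012/875 + 19/197)/3 = (⅓)*(-182739/172375) = -60913/172375 ≈ -0.35337)
r(P, o) = (13 + o)*(22 + P) (r(P, o) = (22 + P)*(13 + o) = (13 + o)*(22 + P))
b + r(g(z), -60) = -60913/172375 + (286 + 13*7 + 22*(-60) + 7*(-60)) = -60913/172375 + (286 + 91 - 1320 - 420) = -60913/172375 - 1363 = -235008038/172375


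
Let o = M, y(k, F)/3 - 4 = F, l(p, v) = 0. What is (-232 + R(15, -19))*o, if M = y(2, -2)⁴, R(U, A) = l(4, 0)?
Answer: -300672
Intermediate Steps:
R(U, A) = 0
y(k, F) = 12 + 3*F
M = 1296 (M = (12 + 3*(-2))⁴ = (12 - 6)⁴ = 6⁴ = 1296)
o = 1296
(-232 + R(15, -19))*o = (-232 + 0)*1296 = -232*1296 = -300672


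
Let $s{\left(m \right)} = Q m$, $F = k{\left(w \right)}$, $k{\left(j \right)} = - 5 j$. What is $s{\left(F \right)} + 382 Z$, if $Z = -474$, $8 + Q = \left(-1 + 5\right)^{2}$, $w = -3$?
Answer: $-180948$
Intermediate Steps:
$Q = 8$ ($Q = -8 + \left(-1 + 5\right)^{2} = -8 + 4^{2} = -8 + 16 = 8$)
$F = 15$ ($F = \left(-5\right) \left(-3\right) = 15$)
$s{\left(m \right)} = 8 m$
$s{\left(F \right)} + 382 Z = 8 \cdot 15 + 382 \left(-474\right) = 120 - 181068 = -180948$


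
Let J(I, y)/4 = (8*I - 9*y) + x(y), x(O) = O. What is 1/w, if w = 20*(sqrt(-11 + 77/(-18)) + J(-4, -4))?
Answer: -3*I*sqrt(22)/1100 ≈ -0.012792*I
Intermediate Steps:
J(I, y) = -32*y + 32*I (J(I, y) = 4*((8*I - 9*y) + y) = 4*((-9*y + 8*I) + y) = 4*(-8*y + 8*I) = -32*y + 32*I)
w = 50*I*sqrt(22)/3 (w = 20*(sqrt(-11 + 77/(-18)) + (-32*(-4) + 32*(-4))) = 20*(sqrt(-11 + 77*(-1/18)) + (128 - 128)) = 20*(sqrt(-11 - 77/18) + 0) = 20*(sqrt(-275/18) + 0) = 20*(5*I*sqrt(22)/6 + 0) = 20*(5*I*sqrt(22)/6) = 50*I*sqrt(22)/3 ≈ 78.174*I)
1/w = 1/(50*I*sqrt(22)/3) = -3*I*sqrt(22)/1100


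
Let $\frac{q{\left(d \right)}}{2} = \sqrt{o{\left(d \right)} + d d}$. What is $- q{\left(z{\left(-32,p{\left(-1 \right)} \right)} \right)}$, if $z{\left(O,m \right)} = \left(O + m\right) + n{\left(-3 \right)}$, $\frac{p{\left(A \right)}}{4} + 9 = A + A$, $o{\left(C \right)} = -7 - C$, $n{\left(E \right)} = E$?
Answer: $- 2 \sqrt{6313} \approx -158.91$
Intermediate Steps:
$p{\left(A \right)} = -36 + 8 A$ ($p{\left(A \right)} = -36 + 4 \left(A + A\right) = -36 + 4 \cdot 2 A = -36 + 8 A$)
$z{\left(O,m \right)} = -3 + O + m$ ($z{\left(O,m \right)} = \left(O + m\right) - 3 = -3 + O + m$)
$q{\left(d \right)} = 2 \sqrt{-7 + d^{2} - d}$ ($q{\left(d \right)} = 2 \sqrt{\left(-7 - d\right) + d d} = 2 \sqrt{\left(-7 - d\right) + d^{2}} = 2 \sqrt{-7 + d^{2} - d}$)
$- q{\left(z{\left(-32,p{\left(-1 \right)} \right)} \right)} = - 2 \sqrt{-7 + \left(-3 - 32 + \left(-36 + 8 \left(-1\right)\right)\right)^{2} - \left(-3 - 32 + \left(-36 + 8 \left(-1\right)\right)\right)} = - 2 \sqrt{-7 + \left(-3 - 32 - 44\right)^{2} - \left(-3 - 32 - 44\right)} = - 2 \sqrt{-7 + \left(-79\right)^{2} - -79} = - 2 \sqrt{-7 + 6241 + 79} = - 2 \sqrt{6313}$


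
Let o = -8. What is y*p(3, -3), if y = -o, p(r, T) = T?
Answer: -24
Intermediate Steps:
y = 8 (y = -1*(-8) = 8)
y*p(3, -3) = 8*(-3) = -24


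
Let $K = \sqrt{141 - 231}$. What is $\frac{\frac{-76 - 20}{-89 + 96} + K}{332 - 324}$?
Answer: $- \frac{12}{7} + \frac{3 i \sqrt{10}}{8} \approx -1.7143 + 1.1859 i$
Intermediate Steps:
$K = 3 i \sqrt{10}$ ($K = \sqrt{-90} = 3 i \sqrt{10} \approx 9.4868 i$)
$\frac{\frac{-76 - 20}{-89 + 96} + K}{332 - 324} = \frac{\frac{-76 - 20}{-89 + 96} + 3 i \sqrt{10}}{332 - 324} = \frac{- \frac{96}{7} + 3 i \sqrt{10}}{8} = \left(\left(-96\right) \frac{1}{7} + 3 i \sqrt{10}\right) \frac{1}{8} = \left(- \frac{96}{7} + 3 i \sqrt{10}\right) \frac{1}{8} = - \frac{12}{7} + \frac{3 i \sqrt{10}}{8}$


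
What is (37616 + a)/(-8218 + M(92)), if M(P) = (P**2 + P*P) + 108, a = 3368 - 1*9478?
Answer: 15753/4409 ≈ 3.5729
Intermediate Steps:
a = -6110 (a = 3368 - 9478 = -6110)
M(P) = 108 + 2*P**2 (M(P) = (P**2 + P**2) + 108 = 2*P**2 + 108 = 108 + 2*P**2)
(37616 + a)/(-8218 + M(92)) = (37616 - 6110)/(-8218 + (108 + 2*92**2)) = 31506/(-8218 + (108 + 2*8464)) = 31506/(-8218 + (108 + 16928)) = 31506/(-8218 + 17036) = 31506/8818 = 31506*(1/8818) = 15753/4409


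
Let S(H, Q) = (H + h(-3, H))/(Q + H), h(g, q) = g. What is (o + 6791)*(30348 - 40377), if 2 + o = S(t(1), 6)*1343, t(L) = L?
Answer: -449670273/7 ≈ -6.4239e+7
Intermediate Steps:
S(H, Q) = (-3 + H)/(H + Q) (S(H, Q) = (H - 3)/(Q + H) = (-3 + H)/(H + Q))
o = -2700/7 (o = -2 + ((-3 + 1)/(1 + 6))*1343 = -2 + (-2/7)*1343 = -2 + ((⅐)*(-2))*1343 = -2 - 2/7*1343 = -2 - 2686/7 = -2700/7 ≈ -385.71)
(o + 6791)*(30348 - 40377) = (-2700/7 + 6791)*(30348 - 40377) = (44837/7)*(-10029) = -449670273/7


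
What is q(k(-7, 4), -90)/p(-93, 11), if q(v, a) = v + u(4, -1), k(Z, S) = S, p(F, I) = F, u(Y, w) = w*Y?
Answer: 0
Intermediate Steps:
u(Y, w) = Y*w
q(v, a) = -4 + v (q(v, a) = v + 4*(-1) = v - 4 = -4 + v)
q(k(-7, 4), -90)/p(-93, 11) = (-4 + 4)/(-93) = 0*(-1/93) = 0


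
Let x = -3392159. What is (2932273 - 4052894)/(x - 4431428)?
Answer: 1120621/7823587 ≈ 0.14324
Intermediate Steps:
(2932273 - 4052894)/(x - 4431428) = (2932273 - 4052894)/(-3392159 - 4431428) = -1120621/(-7823587) = -1120621*(-1/7823587) = 1120621/7823587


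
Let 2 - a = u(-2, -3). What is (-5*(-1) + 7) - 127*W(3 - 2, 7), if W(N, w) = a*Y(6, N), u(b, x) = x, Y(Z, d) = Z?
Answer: -3798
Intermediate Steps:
a = 5 (a = 2 - 1*(-3) = 2 + 3 = 5)
W(N, w) = 30 (W(N, w) = 5*6 = 30)
(-5*(-1) + 7) - 127*W(3 - 2, 7) = (-5*(-1) + 7) - 127*30 = (5 + 7) - 3810 = 12 - 3810 = -3798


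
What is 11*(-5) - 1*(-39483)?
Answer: 39428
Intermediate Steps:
11*(-5) - 1*(-39483) = -55 + 39483 = 39428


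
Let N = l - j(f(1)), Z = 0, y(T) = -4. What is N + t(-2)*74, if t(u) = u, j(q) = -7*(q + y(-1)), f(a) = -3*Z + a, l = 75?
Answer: -94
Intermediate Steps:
f(a) = a (f(a) = -3*0 + a = 0 + a = a)
j(q) = 28 - 7*q (j(q) = -7*(q - 4) = -7*(-4 + q) = 28 - 7*q)
N = 54 (N = 75 - (28 - 7*1) = 75 - (28 - 7) = 75 - 1*21 = 75 - 21 = 54)
N + t(-2)*74 = 54 - 2*74 = 54 - 148 = -94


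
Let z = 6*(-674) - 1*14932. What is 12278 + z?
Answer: -6698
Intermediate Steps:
z = -18976 (z = -4044 - 14932 = -18976)
12278 + z = 12278 - 18976 = -6698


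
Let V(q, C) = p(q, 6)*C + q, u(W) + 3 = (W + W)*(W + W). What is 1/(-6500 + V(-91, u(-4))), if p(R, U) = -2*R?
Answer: 1/4511 ≈ 0.00022168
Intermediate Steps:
u(W) = -3 + 4*W² (u(W) = -3 + (W + W)*(W + W) = -3 + (2*W)*(2*W) = -3 + 4*W²)
V(q, C) = q - 2*C*q (V(q, C) = (-2*q)*C + q = -2*C*q + q = q - 2*C*q)
1/(-6500 + V(-91, u(-4))) = 1/(-6500 - 91*(1 - 2*(-3 + 4*(-4)²))) = 1/(-6500 - 91*(1 - 2*(-3 + 4*16))) = 1/(-6500 - 91*(1 - 2*(-3 + 64))) = 1/(-6500 - 91*(1 - 2*61)) = 1/(-6500 - 91*(1 - 122)) = 1/(-6500 - 91*(-121)) = 1/(-6500 + 11011) = 1/4511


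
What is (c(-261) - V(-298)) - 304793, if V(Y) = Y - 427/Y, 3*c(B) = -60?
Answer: -90745897/298 ≈ -3.0452e+5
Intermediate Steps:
c(B) = -20 (c(B) = (1/3)*(-60) = -20)
(c(-261) - V(-298)) - 304793 = (-20 - (-298 - 427/(-298))) - 304793 = (-20 - (-298 - 427*(-1/298))) - 304793 = (-20 - (-298 + 427/298)) - 304793 = (-20 - 1*(-88377/298)) - 304793 = (-20 + 88377/298) - 304793 = 82417/298 - 304793 = -90745897/298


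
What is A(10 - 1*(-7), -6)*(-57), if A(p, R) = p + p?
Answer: -1938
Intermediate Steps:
A(p, R) = 2*p
A(10 - 1*(-7), -6)*(-57) = (2*(10 - 1*(-7)))*(-57) = (2*(10 + 7))*(-57) = (2*17)*(-57) = 34*(-57) = -1938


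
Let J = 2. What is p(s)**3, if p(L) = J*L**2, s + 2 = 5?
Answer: 5832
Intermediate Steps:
s = 3 (s = -2 + 5 = 3)
p(L) = 2*L**2
p(s)**3 = (2*3**2)**3 = (2*9)**3 = 18**3 = 5832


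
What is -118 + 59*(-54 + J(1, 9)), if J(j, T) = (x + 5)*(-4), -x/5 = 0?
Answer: -4484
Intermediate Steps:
x = 0 (x = -5*0 = 0)
J(j, T) = -20 (J(j, T) = (0 + 5)*(-4) = 5*(-4) = -20)
-118 + 59*(-54 + J(1, 9)) = -118 + 59*(-54 - 20) = -118 + 59*(-74) = -118 - 4366 = -4484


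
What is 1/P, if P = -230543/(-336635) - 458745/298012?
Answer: -7717020740/6594234043 ≈ -1.1703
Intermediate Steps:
P = -6594234043/7717020740 (P = -230543*(-1/336635) - 458745*1/298012 = 230543/336635 - 458745/298012 = -6594234043/7717020740 ≈ -0.85451)
1/P = 1/(-6594234043/7717020740) = -7717020740/6594234043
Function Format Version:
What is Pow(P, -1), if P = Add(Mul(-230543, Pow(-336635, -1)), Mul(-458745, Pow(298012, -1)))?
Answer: Rational(-7717020740, 6594234043) ≈ -1.1703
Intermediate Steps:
P = Rational(-6594234043, 7717020740) (P = Add(Mul(-230543, Rational(-1, 336635)), Mul(-458745, Rational(1, 298012))) = Add(Rational(230543, 336635), Rational(-458745, 298012)) = Rational(-6594234043, 7717020740) ≈ -0.85451)
Pow(P, -1) = Pow(Rational(-6594234043, 7717020740), -1) = Rational(-7717020740, 6594234043)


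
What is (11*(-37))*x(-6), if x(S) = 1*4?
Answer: -1628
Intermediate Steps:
x(S) = 4
(11*(-37))*x(-6) = (11*(-37))*4 = -407*4 = -1628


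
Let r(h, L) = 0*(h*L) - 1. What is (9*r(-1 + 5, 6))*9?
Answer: -81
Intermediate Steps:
r(h, L) = -1 (r(h, L) = 0*(L*h) - 1 = 0 - 1 = -1)
(9*r(-1 + 5, 6))*9 = (9*(-1))*9 = -9*9 = -81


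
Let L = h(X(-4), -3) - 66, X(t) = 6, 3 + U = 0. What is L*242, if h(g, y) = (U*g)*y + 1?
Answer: -2662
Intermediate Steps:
U = -3 (U = -3 + 0 = -3)
h(g, y) = 1 - 3*g*y (h(g, y) = (-3*g)*y + 1 = -3*g*y + 1 = 1 - 3*g*y)
L = -11 (L = (1 - 3*6*(-3)) - 66 = (1 + 54) - 66 = 55 - 66 = -11)
L*242 = -11*242 = -2662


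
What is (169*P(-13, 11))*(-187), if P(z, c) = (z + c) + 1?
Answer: 31603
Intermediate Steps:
P(z, c) = 1 + c + z (P(z, c) = (c + z) + 1 = 1 + c + z)
(169*P(-13, 11))*(-187) = (169*(1 + 11 - 13))*(-187) = (169*(-1))*(-187) = -169*(-187) = 31603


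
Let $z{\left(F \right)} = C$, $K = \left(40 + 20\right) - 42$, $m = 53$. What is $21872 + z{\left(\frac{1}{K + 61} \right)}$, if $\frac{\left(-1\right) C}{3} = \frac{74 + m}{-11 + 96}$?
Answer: $\frac{1858739}{85} \approx 21868.0$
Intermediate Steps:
$K = 18$ ($K = 60 - 42 = 18$)
$C = - \frac{381}{85}$ ($C = - 3 \frac{74 + 53}{-11 + 96} = - 3 \cdot \frac{127}{85} = - 3 \cdot 127 \cdot \frac{1}{85} = \left(-3\right) \frac{127}{85} = - \frac{381}{85} \approx -4.4824$)
$z{\left(F \right)} = - \frac{381}{85}$
$21872 + z{\left(\frac{1}{K + 61} \right)} = 21872 - \frac{381}{85} = \frac{1858739}{85}$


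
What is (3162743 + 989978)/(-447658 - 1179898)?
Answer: -4152721/1627556 ≈ -2.5515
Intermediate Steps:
(3162743 + 989978)/(-447658 - 1179898) = 4152721/(-1627556) = 4152721*(-1/1627556) = -4152721/1627556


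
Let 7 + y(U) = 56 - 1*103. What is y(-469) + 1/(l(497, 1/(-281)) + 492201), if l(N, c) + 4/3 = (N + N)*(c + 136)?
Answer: -28559597403/528881449 ≈ -54.000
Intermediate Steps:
l(N, c) = -4/3 + 2*N*(136 + c) (l(N, c) = -4/3 + (N + N)*(c + 136) = -4/3 + (2*N)*(136 + c) = -4/3 + 2*N*(136 + c))
y(U) = -54 (y(U) = -7 + (56 - 1*103) = -7 + (56 - 103) = -7 - 47 = -54)
y(-469) + 1/(l(497, 1/(-281)) + 492201) = -54 + 1/((-4/3 + 272*497 + 2*497/(-281)) + 492201) = -54 + 1/((-4/3 + 135184 + 2*497*(-1/281)) + 492201) = -54 + 1/((-4/3 + 135184 - 994/281) + 492201) = -54 + 1/(113956006/843 + 492201) = -54 + 1/(528881449/843) = -54 + 843/528881449 = -28559597403/528881449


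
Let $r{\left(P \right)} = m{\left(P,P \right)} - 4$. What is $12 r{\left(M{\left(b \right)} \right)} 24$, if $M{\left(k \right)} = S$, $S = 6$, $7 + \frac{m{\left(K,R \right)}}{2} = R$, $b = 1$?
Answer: $-1728$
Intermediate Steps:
$m{\left(K,R \right)} = -14 + 2 R$
$M{\left(k \right)} = 6$
$r{\left(P \right)} = -18 + 2 P$ ($r{\left(P \right)} = \left(-14 + 2 P\right) - 4 = -18 + 2 P$)
$12 r{\left(M{\left(b \right)} \right)} 24 = 12 \left(-18 + 2 \cdot 6\right) 24 = 12 \left(-18 + 12\right) 24 = 12 \left(-6\right) 24 = \left(-72\right) 24 = -1728$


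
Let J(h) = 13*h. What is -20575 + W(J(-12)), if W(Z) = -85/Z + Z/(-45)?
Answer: -5348457/260 ≈ -20571.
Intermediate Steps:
W(Z) = -85/Z - Z/45 (W(Z) = -85/Z + Z*(-1/45) = -85/Z - Z/45)
-20575 + W(J(-12)) = -20575 + (-85/(13*(-12)) - 13*(-12)/45) = -20575 + (-85/(-156) - 1/45*(-156)) = -20575 + (-85*(-1/156) + 52/15) = -20575 + (85/156 + 52/15) = -20575 + 1043/260 = -5348457/260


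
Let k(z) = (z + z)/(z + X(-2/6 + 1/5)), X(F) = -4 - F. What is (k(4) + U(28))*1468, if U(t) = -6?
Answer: 79272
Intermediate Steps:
k(z) = 2*z/(-58/15 + z) (k(z) = (z + z)/(z + (-4 - (-2/6 + 1/5))) = (2*z)/(z + (-4 - (-2*⅙ + 1*(⅕)))) = (2*z)/(z + (-4 - (-⅓ + ⅕))) = (2*z)/(z + (-4 - 1*(-2/15))) = (2*z)/(z + (-4 + 2/15)) = (2*z)/(z - 58/15) = (2*z)/(-58/15 + z) = 2*z/(-58/15 + z))
(k(4) + U(28))*1468 = (30*4/(-58 + 15*4) - 6)*1468 = (30*4/(-58 + 60) - 6)*1468 = (30*4/2 - 6)*1468 = (30*4*(½) - 6)*1468 = (60 - 6)*1468 = 54*1468 = 79272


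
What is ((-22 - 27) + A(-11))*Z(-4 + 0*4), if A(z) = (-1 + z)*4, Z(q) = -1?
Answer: 97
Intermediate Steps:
A(z) = -4 + 4*z
((-22 - 27) + A(-11))*Z(-4 + 0*4) = ((-22 - 27) + (-4 + 4*(-11)))*(-1) = (-49 + (-4 - 44))*(-1) = (-49 - 48)*(-1) = -97*(-1) = 97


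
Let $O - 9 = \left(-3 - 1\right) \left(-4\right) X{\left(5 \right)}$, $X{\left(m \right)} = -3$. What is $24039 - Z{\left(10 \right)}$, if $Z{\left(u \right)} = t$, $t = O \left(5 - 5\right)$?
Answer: $24039$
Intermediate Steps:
$O = -39$ ($O = 9 + \left(-3 - 1\right) \left(-4\right) \left(-3\right) = 9 + \left(-4\right) \left(-4\right) \left(-3\right) = 9 + 16 \left(-3\right) = 9 - 48 = -39$)
$t = 0$ ($t = - 39 \left(5 - 5\right) = \left(-39\right) 0 = 0$)
$Z{\left(u \right)} = 0$
$24039 - Z{\left(10 \right)} = 24039 - 0 = 24039 + 0 = 24039$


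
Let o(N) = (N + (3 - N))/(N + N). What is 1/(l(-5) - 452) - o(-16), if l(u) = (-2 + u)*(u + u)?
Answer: 557/6112 ≈ 0.091132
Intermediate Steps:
l(u) = 2*u*(-2 + u) (l(u) = (-2 + u)*(2*u) = 2*u*(-2 + u))
o(N) = 3/(2*N) (o(N) = 3/((2*N)) = 3*(1/(2*N)) = 3/(2*N))
1/(l(-5) - 452) - o(-16) = 1/(2*(-5)*(-2 - 5) - 452) - 3/(2*(-16)) = 1/(2*(-5)*(-7) - 452) - 3*(-1)/(2*16) = 1/(70 - 452) - 1*(-3/32) = 1/(-382) + 3/32 = -1/382 + 3/32 = 557/6112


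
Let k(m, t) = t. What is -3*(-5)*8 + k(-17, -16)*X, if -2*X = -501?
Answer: -3888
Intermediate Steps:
X = 501/2 (X = -½*(-501) = 501/2 ≈ 250.50)
-3*(-5)*8 + k(-17, -16)*X = -3*(-5)*8 - 16*501/2 = 15*8 - 4008 = 120 - 4008 = -3888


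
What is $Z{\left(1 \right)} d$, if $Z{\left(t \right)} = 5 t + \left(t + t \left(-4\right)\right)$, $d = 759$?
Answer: $1518$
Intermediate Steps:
$Z{\left(t \right)} = 2 t$ ($Z{\left(t \right)} = 5 t + \left(t - 4 t\right) = 5 t - 3 t = 2 t$)
$Z{\left(1 \right)} d = 2 \cdot 1 \cdot 759 = 2 \cdot 759 = 1518$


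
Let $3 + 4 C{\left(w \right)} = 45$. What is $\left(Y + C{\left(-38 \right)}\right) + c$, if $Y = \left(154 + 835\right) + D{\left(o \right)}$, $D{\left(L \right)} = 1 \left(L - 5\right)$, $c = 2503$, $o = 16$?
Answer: $\frac{7027}{2} \approx 3513.5$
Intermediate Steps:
$C{\left(w \right)} = \frac{21}{2}$ ($C{\left(w \right)} = - \frac{3}{4} + \frac{1}{4} \cdot 45 = - \frac{3}{4} + \frac{45}{4} = \frac{21}{2}$)
$D{\left(L \right)} = -5 + L$ ($D{\left(L \right)} = 1 \left(-5 + L\right) = -5 + L$)
$Y = 1000$ ($Y = \left(154 + 835\right) + \left(-5 + 16\right) = 989 + 11 = 1000$)
$\left(Y + C{\left(-38 \right)}\right) + c = \left(1000 + \frac{21}{2}\right) + 2503 = \frac{2021}{2} + 2503 = \frac{7027}{2}$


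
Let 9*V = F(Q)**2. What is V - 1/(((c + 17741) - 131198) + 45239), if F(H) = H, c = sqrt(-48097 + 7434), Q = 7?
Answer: 228033687125/41883625683 + I*sqrt(40663)/4653736187 ≈ 5.4445 + 4.3331e-8*I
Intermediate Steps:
c = I*sqrt(40663) (c = sqrt(-40663) = I*sqrt(40663) ≈ 201.65*I)
V = 49/9 (V = (1/9)*7**2 = (1/9)*49 = 49/9 ≈ 5.4444)
V - 1/(((c + 17741) - 131198) + 45239) = 49/9 - 1/(((I*sqrt(40663) + 17741) - 131198) + 45239) = 49/9 - 1/(((17741 + I*sqrt(40663)) - 131198) + 45239) = 49/9 - 1/((-113457 + I*sqrt(40663)) + 45239) = 49/9 - 1/(-68218 + I*sqrt(40663))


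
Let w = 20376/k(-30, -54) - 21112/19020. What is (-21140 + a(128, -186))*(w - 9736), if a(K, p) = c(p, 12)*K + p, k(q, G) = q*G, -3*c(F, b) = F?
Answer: 371493370456/2853 ≈ 1.3021e+8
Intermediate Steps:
c(F, b) = -F/3
k(q, G) = G*q
a(K, p) = p - K*p/3 (a(K, p) = (-p/3)*K + p = -K*p/3 + p = p - K*p/3)
w = 163588/14265 (w = 20376/((-54*(-30))) - 21112/19020 = 20376/1620 - 21112*1/19020 = 20376*(1/1620) - 5278/4755 = 566/45 - 5278/4755 = 163588/14265 ≈ 11.468)
(-21140 + a(128, -186))*(w - 9736) = (-21140 + (1/3)*(-186)*(3 - 1*128))*(163588/14265 - 9736) = (-21140 + (1/3)*(-186)*(3 - 128))*(-138720452/14265) = (-21140 + (1/3)*(-186)*(-125))*(-138720452/14265) = (-21140 + 7750)*(-138720452/14265) = -13390*(-138720452/14265) = 371493370456/2853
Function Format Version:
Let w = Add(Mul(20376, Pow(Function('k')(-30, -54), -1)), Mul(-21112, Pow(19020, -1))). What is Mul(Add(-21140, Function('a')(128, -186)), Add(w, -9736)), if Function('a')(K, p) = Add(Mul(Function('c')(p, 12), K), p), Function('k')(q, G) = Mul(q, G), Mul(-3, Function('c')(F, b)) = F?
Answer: Rational(371493370456, 2853) ≈ 1.3021e+8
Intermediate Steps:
Function('c')(F, b) = Mul(Rational(-1, 3), F)
Function('k')(q, G) = Mul(G, q)
Function('a')(K, p) = Add(p, Mul(Rational(-1, 3), K, p)) (Function('a')(K, p) = Add(Mul(Mul(Rational(-1, 3), p), K), p) = Add(Mul(Rational(-1, 3), K, p), p) = Add(p, Mul(Rational(-1, 3), K, p)))
w = Rational(163588, 14265) (w = Add(Mul(20376, Pow(Mul(-54, -30), -1)), Mul(-21112, Pow(19020, -1))) = Add(Mul(20376, Pow(1620, -1)), Mul(-21112, Rational(1, 19020))) = Add(Mul(20376, Rational(1, 1620)), Rational(-5278, 4755)) = Add(Rational(566, 45), Rational(-5278, 4755)) = Rational(163588, 14265) ≈ 11.468)
Mul(Add(-21140, Function('a')(128, -186)), Add(w, -9736)) = Mul(Add(-21140, Mul(Rational(1, 3), -186, Add(3, Mul(-1, 128)))), Add(Rational(163588, 14265), -9736)) = Mul(Add(-21140, Mul(Rational(1, 3), -186, Add(3, -128))), Rational(-138720452, 14265)) = Mul(Add(-21140, Mul(Rational(1, 3), -186, -125)), Rational(-138720452, 14265)) = Mul(Add(-21140, 7750), Rational(-138720452, 14265)) = Mul(-13390, Rational(-138720452, 14265)) = Rational(371493370456, 2853)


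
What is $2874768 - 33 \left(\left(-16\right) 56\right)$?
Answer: $2904336$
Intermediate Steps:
$2874768 - 33 \left(\left(-16\right) 56\right) = 2874768 - 33 \left(-896\right) = 2874768 - -29568 = 2874768 + 29568 = 2904336$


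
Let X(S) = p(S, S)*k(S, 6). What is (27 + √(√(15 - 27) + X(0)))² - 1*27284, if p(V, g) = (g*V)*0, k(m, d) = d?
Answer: -27284 + (27 + (-3)^(¼)*√2)² ≈ -26484.0 + 74.532*I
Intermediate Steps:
p(V, g) = 0 (p(V, g) = (V*g)*0 = 0)
X(S) = 0 (X(S) = 0*6 = 0)
(27 + √(√(15 - 27) + X(0)))² - 1*27284 = (27 + √(√(15 - 27) + 0))² - 1*27284 = (27 + √(√(-12) + 0))² - 27284 = (27 + √(2*I*√3 + 0))² - 27284 = (27 + √(2*I*√3))² - 27284 = (27 + √2*3^(¼)*√I)² - 27284 = -27284 + (27 + √2*3^(¼)*√I)²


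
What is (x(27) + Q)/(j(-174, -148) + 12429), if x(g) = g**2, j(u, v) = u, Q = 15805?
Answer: 16534/12255 ≈ 1.3492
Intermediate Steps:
(x(27) + Q)/(j(-174, -148) + 12429) = (27**2 + 15805)/(-174 + 12429) = (729 + 15805)/12255 = 16534*(1/12255) = 16534/12255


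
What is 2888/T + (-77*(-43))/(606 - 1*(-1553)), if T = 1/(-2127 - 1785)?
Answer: -24392067793/2159 ≈ -1.1298e+7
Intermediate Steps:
T = -1/3912 (T = 1/(-3912) = -1/3912 ≈ -0.00025562)
2888/T + (-77*(-43))/(606 - 1*(-1553)) = 2888/(-1/3912) + (-77*(-43))/(606 - 1*(-1553)) = 2888*(-3912) + 3311/(606 + 1553) = -11297856 + 3311/2159 = -24392067793/2159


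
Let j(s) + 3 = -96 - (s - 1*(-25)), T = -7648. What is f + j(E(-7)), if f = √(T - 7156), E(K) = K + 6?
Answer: -123 + 2*I*√3701 ≈ -123.0 + 121.67*I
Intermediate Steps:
E(K) = 6 + K
f = 2*I*√3701 (f = √(-7648 - 7156) = √(-14804) = 2*I*√3701 ≈ 121.67*I)
j(s) = -124 - s (j(s) = -3 + (-96 - (s - 1*(-25))) = -3 + (-96 - (s + 25)) = -3 + (-96 - (25 + s)) = -3 + (-96 + (-25 - s)) = -3 + (-121 - s) = -124 - s)
f + j(E(-7)) = 2*I*√3701 + (-124 - (6 - 7)) = 2*I*√3701 + (-124 - 1*(-1)) = 2*I*√3701 + (-124 + 1) = 2*I*√3701 - 123 = -123 + 2*I*√3701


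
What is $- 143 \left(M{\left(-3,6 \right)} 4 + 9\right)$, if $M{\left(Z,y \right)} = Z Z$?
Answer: $-6435$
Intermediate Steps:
$M{\left(Z,y \right)} = Z^{2}$
$- 143 \left(M{\left(-3,6 \right)} 4 + 9\right) = - 143 \left(\left(-3\right)^{2} \cdot 4 + 9\right) = - 143 \left(9 \cdot 4 + 9\right) = - 143 \left(36 + 9\right) = \left(-143\right) 45 = -6435$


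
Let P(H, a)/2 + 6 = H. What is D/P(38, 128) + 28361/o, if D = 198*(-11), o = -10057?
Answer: -11859625/321824 ≈ -36.851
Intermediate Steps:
P(H, a) = -12 + 2*H
D = -2178
D/P(38, 128) + 28361/o = -2178/(-12 + 2*38) + 28361/(-10057) = -2178/(-12 + 76) + 28361*(-1/10057) = -2178/64 - 28361/10057 = -2178*1/64 - 28361/10057 = -1089/32 - 28361/10057 = -11859625/321824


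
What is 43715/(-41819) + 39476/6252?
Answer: 344385166/65363097 ≈ 5.2688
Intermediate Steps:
43715/(-41819) + 39476/6252 = 43715*(-1/41819) + 39476*(1/6252) = -43715/41819 + 9869/1563 = 344385166/65363097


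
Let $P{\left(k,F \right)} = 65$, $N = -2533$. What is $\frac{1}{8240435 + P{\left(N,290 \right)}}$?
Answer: $\frac{1}{8240500} \approx 1.2135 \cdot 10^{-7}$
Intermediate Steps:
$\frac{1}{8240435 + P{\left(N,290 \right)}} = \frac{1}{8240435 + 65} = \frac{1}{8240500}$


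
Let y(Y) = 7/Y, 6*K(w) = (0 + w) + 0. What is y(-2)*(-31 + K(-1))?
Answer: 1309/12 ≈ 109.08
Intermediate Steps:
K(w) = w/6 (K(w) = ((0 + w) + 0)/6 = (w + 0)/6 = w/6)
y(-2)*(-31 + K(-1)) = (7/(-2))*(-31 + (1/6)*(-1)) = (7*(-1/2))*(-31 - 1/6) = -7/2*(-187/6) = 1309/12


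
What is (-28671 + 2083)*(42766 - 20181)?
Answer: -600489980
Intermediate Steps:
(-28671 + 2083)*(42766 - 20181) = -26588*22585 = -600489980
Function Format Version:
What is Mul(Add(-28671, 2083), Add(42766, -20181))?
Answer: -600489980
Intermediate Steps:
Mul(Add(-28671, 2083), Add(42766, -20181)) = Mul(-26588, 22585) = -600489980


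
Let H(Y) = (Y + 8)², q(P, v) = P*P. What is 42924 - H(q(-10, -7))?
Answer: 31260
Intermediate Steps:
q(P, v) = P²
H(Y) = (8 + Y)²
42924 - H(q(-10, -7)) = 42924 - (8 + (-10)²)² = 42924 - (8 + 100)² = 42924 - 1*108² = 42924 - 1*11664 = 42924 - 11664 = 31260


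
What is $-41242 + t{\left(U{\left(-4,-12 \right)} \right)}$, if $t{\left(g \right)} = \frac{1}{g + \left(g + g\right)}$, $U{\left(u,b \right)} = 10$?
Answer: $- \frac{1237259}{30} \approx -41242.0$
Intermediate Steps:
$t{\left(g \right)} = \frac{1}{3 g}$ ($t{\left(g \right)} = \frac{1}{g + 2 g} = \frac{1}{3 g}$)
$-41242 + t{\left(U{\left(-4,-12 \right)} \right)} = -41242 + \frac{1}{3 \cdot 10} = -41242 + \frac{1}{3} \cdot \frac{1}{10} = -41242 + \frac{1}{30} = - \frac{1237259}{30}$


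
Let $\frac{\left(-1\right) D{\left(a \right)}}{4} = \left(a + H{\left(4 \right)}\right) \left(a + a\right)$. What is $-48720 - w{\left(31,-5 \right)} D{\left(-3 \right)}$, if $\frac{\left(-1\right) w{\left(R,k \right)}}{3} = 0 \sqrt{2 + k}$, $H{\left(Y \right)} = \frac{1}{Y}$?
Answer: $-48720$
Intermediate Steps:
$D{\left(a \right)} = - 8 a \left(\frac{1}{4} + a\right)$ ($D{\left(a \right)} = - 4 \left(a + \frac{1}{4}\right) \left(a + a\right) = - 4 \left(a + \frac{1}{4}\right) 2 a = - 4 \left(\frac{1}{4} + a\right) 2 a = - 4 \cdot 2 a \left(\frac{1}{4} + a\right) = - 8 a \left(\frac{1}{4} + a\right)$)
$w{\left(R,k \right)} = 0$ ($w{\left(R,k \right)} = - 3 \cdot 0 \sqrt{2 + k} = \left(-3\right) 0 = 0$)
$-48720 - w{\left(31,-5 \right)} D{\left(-3 \right)} = -48720 - 0 \left(\left(-2\right) \left(-3\right) \left(1 + 4 \left(-3\right)\right)\right) = -48720 - 0 \left(\left(-2\right) \left(-3\right) \left(1 - 12\right)\right) = -48720 - 0 \left(\left(-2\right) \left(-3\right) \left(-11\right)\right) = -48720 - 0 \left(-66\right) = -48720 - 0 = -48720 + 0 = -48720$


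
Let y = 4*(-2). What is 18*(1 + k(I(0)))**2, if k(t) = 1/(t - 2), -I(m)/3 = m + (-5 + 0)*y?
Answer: 131769/7442 ≈ 17.706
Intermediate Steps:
y = -8
I(m) = -120 - 3*m (I(m) = -3*(m + (-5 + 0)*(-8)) = -3*(m - 5*(-8)) = -3*(m + 40) = -3*(40 + m) = -120 - 3*m)
k(t) = 1/(-2 + t)
18*(1 + k(I(0)))**2 = 18*(1 + 1/(-2 + (-120 - 3*0)))**2 = 18*(1 + 1/(-2 + (-120 + 0)))**2 = 18*(1 + 1/(-2 - 120))**2 = 18*(1 + 1/(-122))**2 = 18*(1 - 1/122)**2 = 18*(121/122)**2 = 18*(14641/14884) = 131769/7442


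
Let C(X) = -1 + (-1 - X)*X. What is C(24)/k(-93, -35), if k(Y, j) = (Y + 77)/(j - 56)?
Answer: -54691/16 ≈ -3418.2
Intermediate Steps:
C(X) = -1 + X*(-1 - X)
k(Y, j) = (77 + Y)/(-56 + j)
C(24)/k(-93, -35) = (-1 - 1*24 - 1*24**2)/(((77 - 93)/(-56 - 35))) = (-1 - 24 - 1*576)/((-16/(-91))) = (-1 - 24 - 576)/((-1/91*(-16))) = -601/16/91 = -601*91/16 = -54691/16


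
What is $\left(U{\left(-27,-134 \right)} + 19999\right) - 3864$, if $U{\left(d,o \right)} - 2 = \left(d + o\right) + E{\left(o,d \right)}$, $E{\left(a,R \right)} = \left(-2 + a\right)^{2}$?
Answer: $34472$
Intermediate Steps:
$U{\left(d,o \right)} = 2 + d + o + \left(-2 + o\right)^{2}$ ($U{\left(d,o \right)} = 2 + \left(\left(d + o\right) + \left(-2 + o\right)^{2}\right) = 2 + \left(d + o + \left(-2 + o\right)^{2}\right) = 2 + d + o + \left(-2 + o\right)^{2}$)
$\left(U{\left(-27,-134 \right)} + 19999\right) - 3864 = \left(\left(2 - 27 - 134 + \left(-2 - 134\right)^{2}\right) + 19999\right) - 3864 = \left(\left(2 - 27 - 134 + \left(-136\right)^{2}\right) + 19999\right) - 3864 = \left(\left(2 - 27 - 134 + 18496\right) + 19999\right) - 3864 = \left(18337 + 19999\right) - 3864 = 38336 - 3864 = 34472$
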